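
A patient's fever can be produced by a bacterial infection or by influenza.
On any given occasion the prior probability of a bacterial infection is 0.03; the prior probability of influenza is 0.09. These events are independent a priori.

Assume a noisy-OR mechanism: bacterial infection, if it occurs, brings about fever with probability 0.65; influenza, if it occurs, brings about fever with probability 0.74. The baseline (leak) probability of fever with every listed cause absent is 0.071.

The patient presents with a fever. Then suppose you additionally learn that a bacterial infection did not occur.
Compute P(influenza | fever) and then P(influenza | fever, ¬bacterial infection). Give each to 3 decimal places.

P(influenza | fever) ≈ 0.459; P(influenza | fever, ¬bacterial infection) ≈ 0.514

Under noisy-OR, P(fever | causes) = 1 − (1−0.071)·∏(1−qᵢ) over the active causes.
By total probability over the 4 (bacterial infection, influenza) configurations:
  P(fever) = 0.071*0.97*0.91 + 0.75846*0.97*0.09 + 0.67485*0.03*0.91 + 0.915461*0.03*0.09
        = 0.062672 + 0.066214 + 0.018423 + 0.002472 = 0.149781
Keeping only the influenza-present terms gives 0.068686, so
  P(influenza | fever) = 0.068686 / 0.149781 ≈ 0.459

With the extra evidence:
Sum P(fever|·) weighted by the priors over both values of influenza:
  P(fever | ¬bacterial infection) = 0.071×0.91 + 0.75846×0.09
        = 0.064610 + 0.068261 = 0.132871
Keeping only the influenza-present terms gives 0.068261, so
  P(influenza | fever, ¬bacterial infection) = 0.068261 / 0.132871 ≈ 0.514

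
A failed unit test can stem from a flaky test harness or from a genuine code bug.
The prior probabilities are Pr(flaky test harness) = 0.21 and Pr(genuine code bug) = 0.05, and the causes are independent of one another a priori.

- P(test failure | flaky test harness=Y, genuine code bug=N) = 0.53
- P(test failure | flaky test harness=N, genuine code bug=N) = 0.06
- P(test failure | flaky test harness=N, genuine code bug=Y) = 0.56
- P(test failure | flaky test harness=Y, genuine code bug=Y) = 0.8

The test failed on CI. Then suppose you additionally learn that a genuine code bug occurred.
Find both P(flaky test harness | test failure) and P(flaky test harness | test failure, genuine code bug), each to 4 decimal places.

P(test failure) = 0.06·0.79·0.95 + 0.56·0.79·0.05 + 0.53·0.21·0.95 + 0.8·0.21·0.05 = 0.045030 + 0.022120 + 0.105735 + 0.008400 = 0.181285
The flaky test harness-present share is 0.105735 + 0.008400 = 0.114135.
So P(flaky test harness | test failure) = 0.114135/0.181285 ≈ 0.6296.

Now condition on the additional information:
Sum P(test failure|·) weighted by the priors over both values of flaky test harness:
  P(test failure | genuine code bug) = 0.56*0.79 + 0.8*0.21
        = 0.442400 + 0.168000 = 0.610400
The terms with flaky test harness present sum to 0.168000, so
  P(flaky test harness | test failure, genuine code bug) = 0.168000 / 0.610400 ≈ 0.2752

P(flaky test harness | test failure) ≈ 0.6296; P(flaky test harness | test failure, genuine code bug) ≈ 0.2752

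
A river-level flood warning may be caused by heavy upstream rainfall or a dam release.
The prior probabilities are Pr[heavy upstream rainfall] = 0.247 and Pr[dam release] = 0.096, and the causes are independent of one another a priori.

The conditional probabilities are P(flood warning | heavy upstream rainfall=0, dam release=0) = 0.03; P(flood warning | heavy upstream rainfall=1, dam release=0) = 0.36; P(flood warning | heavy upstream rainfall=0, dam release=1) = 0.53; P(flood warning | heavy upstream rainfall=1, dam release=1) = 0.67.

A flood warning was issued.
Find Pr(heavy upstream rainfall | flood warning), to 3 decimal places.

Pr(heavy upstream rainfall | flood warning) ≈ 0.621

Numerator (weight on configurations with heavy upstream rainfall): 0.080384 + 0.015887 = 0.096271
Normalizer over all consistent configurations: 0.03×0.753×0.904 + 0.53×0.753×0.096 + 0.36×0.247×0.904 + 0.67×0.247×0.096 = 0.155005
Posterior = 0.096271 / 0.155005 ≈ 0.621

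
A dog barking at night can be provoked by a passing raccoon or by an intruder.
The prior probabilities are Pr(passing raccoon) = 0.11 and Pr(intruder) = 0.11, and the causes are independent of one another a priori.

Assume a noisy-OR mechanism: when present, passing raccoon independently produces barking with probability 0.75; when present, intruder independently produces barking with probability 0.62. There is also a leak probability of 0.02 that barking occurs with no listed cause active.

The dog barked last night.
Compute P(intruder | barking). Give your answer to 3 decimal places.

Under noisy-OR, P(barking | causes) = 1 − (1−0.02)·∏(1−qᵢ) over the active causes.
Enumerate the 4 (passing raccoon, intruder) configurations and weight by the priors:
  P(barking) = 0.02·0.89·0.89 + 0.6276·0.89·0.11 + 0.755·0.11·0.89 + 0.9069·0.11·0.11
        = 0.015842 + 0.061442 + 0.073914 + 0.010973 = 0.162171
Keeping only the intruder-present terms gives 0.072415, so
  P(intruder | barking) = 0.072415 / 0.162171 ≈ 0.447

P(intruder | barking) ≈ 0.447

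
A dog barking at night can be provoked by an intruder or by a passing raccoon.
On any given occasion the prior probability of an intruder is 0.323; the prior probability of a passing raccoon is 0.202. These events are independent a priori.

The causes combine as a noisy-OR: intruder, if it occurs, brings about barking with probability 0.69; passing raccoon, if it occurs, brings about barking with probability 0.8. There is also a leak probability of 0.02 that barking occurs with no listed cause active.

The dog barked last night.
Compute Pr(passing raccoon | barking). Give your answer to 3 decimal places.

Pr(passing raccoon | barking) ≈ 0.474

Under noisy-OR, P(barking | causes) = 1 − (1−0.02)·∏(1−qᵢ) over the active causes.
Weight on passing raccoon=true, given the evidence: 0.109950 + 0.061282 = 0.171232
The normalizing constant is 0.02×0.677×0.798 + 0.804×0.677×0.202 + 0.6962×0.323×0.798 + 0.93924×0.323×0.202 = 0.361485
Posterior = 0.171232 / 0.361485 ≈ 0.474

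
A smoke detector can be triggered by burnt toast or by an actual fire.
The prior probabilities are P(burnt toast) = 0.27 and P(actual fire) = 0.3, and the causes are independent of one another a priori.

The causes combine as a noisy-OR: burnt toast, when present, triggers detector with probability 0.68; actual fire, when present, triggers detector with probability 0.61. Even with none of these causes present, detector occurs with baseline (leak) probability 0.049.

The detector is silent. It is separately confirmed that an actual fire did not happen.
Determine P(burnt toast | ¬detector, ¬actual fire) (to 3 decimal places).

Under noisy-OR, P(detector | causes) = 1 − (1−0.049)·∏(1−qᵢ) over the active causes.
Enumerate both values of burnt toast and weight by the priors:
  P(¬detector | ¬actual fire) = 0.951·0.73 + 0.30432·0.27
        = 0.694230 + 0.082166 = 0.776396
The terms with burnt toast present sum to 0.082166, so
  P(burnt toast | ¬detector, ¬actual fire) = 0.082166 / 0.776396 ≈ 0.106

P(burnt toast | ¬detector, ¬actual fire) ≈ 0.106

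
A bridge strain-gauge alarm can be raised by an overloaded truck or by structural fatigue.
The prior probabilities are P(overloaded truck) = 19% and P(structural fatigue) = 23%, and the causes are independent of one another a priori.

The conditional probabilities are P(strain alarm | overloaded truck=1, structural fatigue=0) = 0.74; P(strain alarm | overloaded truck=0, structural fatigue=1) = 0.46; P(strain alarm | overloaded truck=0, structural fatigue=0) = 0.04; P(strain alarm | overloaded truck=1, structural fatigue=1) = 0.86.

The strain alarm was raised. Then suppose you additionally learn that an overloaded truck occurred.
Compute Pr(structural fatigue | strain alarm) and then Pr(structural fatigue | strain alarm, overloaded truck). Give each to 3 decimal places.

Pr(structural fatigue | strain alarm) ≈ 0.481; Pr(structural fatigue | strain alarm, overloaded truck) ≈ 0.258

P(strain alarm) = 0.04·0.81·0.77 + 0.46·0.81·0.23 + 0.74·0.19·0.77 + 0.86·0.19·0.23 = 0.024948 + 0.085698 + 0.108262 + 0.037582 = 0.256490
Restricting to configurations with structural fatigue present: 0.085698 + 0.037582 = 0.123280.
So P(structural fatigue | strain alarm) = 0.123280/0.256490 ≈ 0.481.

Now condition on the additional information:
P(strain alarm | overloaded truck) = 0.74*0.77 + 0.86*0.23 = 0.569800 + 0.197800 = 0.767600
Of this, 0.197800 comes from 0.86*0.23 (the structural fatigue=true cases).
Hence the posterior is 0.197800/0.767600 ≈ 0.258.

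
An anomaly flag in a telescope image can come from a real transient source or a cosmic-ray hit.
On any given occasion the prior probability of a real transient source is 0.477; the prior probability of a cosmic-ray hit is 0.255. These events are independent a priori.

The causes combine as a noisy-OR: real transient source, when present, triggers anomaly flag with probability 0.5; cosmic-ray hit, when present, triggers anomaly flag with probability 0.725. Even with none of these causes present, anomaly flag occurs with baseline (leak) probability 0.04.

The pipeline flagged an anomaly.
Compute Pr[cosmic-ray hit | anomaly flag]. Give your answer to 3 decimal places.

Pr[cosmic-ray hit | anomaly flag] ≈ 0.504

Under noisy-OR, P(anomaly flag | causes) = 1 − (1−0.04)·∏(1−qᵢ) over the active causes.
By total probability over the 4 (real transient source, cosmic-ray hit) configurations:
  P(anomaly flag) = 0.04·0.523·0.745 + 0.736·0.523·0.255 + 0.52·0.477·0.745 + 0.868·0.477·0.255
        = 0.015585 + 0.098157 + 0.184790 + 0.105579 = 0.404111
Keeping only the cosmic-ray hit-present terms gives 0.203736, so
  P(cosmic-ray hit | anomaly flag) = 0.203736 / 0.404111 ≈ 0.504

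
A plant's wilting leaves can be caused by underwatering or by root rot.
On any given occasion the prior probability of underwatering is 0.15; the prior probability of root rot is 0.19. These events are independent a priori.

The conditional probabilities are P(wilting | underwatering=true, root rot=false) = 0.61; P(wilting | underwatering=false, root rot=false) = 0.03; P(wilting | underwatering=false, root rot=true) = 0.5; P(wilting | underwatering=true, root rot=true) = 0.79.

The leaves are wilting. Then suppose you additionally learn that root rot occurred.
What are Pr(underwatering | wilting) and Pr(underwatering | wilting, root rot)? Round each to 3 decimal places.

Weight on underwatering=true, given the evidence: 0.074115 + 0.022515 = 0.096630
Denominator P(wilting): 0.03×0.85×0.81 + 0.5×0.85×0.19 + 0.61×0.15×0.81 + 0.79×0.15×0.19 = 0.198035
Posterior = 0.096630 / 0.198035 ≈ 0.488

Now condition on the additional information:
For the numerator, keep only underwatering=true terms: 0.79*0.15 = 0.118500
The normalizing constant is 0.5*0.85 + 0.79*0.15 = 0.543500
Posterior = 0.118500 / 0.543500 ≈ 0.218
This is intercausal reasoning (explaining away): once root rot accounts for the wilting, underwatering becomes less likely.

Pr(underwatering | wilting) ≈ 0.488; Pr(underwatering | wilting, root rot) ≈ 0.218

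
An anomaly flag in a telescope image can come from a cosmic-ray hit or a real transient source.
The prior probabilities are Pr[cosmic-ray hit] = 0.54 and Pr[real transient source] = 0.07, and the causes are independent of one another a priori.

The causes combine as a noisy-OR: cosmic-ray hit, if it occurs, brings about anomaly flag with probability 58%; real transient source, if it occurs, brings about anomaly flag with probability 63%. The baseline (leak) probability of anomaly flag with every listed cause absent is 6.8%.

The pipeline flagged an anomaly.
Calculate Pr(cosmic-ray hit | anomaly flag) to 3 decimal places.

Under noisy-OR, P(anomaly flag | causes) = 1 − (1−0.068)·∏(1−qᵢ) over the active causes.
For the numerator, keep only cosmic-ray hit=true terms: 0.305619 + 0.032325 = 0.337944
Denominator P(anomaly flag): 0.068·0.46·0.93 + 0.65516·0.46·0.07 + 0.60856·0.54·0.93 + 0.855167·0.54·0.07 = 0.388130
Posterior = 0.337944 / 0.388130 ≈ 0.871

Pr(cosmic-ray hit | anomaly flag) ≈ 0.871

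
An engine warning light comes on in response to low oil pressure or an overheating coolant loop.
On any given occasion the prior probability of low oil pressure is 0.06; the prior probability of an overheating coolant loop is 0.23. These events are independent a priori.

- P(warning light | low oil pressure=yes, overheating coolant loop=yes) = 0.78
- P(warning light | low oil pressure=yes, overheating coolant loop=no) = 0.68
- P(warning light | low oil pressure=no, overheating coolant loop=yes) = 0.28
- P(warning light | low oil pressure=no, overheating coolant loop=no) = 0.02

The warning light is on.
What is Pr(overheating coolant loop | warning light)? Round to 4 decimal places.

Pr(overheating coolant loop | warning light) ≈ 0.6084

Sum P(warning light|·) weighted by the priors over the 4 (low oil pressure, overheating coolant loop) configurations:
  P(warning light) = 0.02·0.94·0.77 + 0.28·0.94·0.23 + 0.68·0.06·0.77 + 0.78·0.06·0.23
        = 0.014476 + 0.060536 + 0.031416 + 0.010764 = 0.117192
Configurations with overheating coolant loop contribute 0.071300, so
  P(overheating coolant loop | warning light) = 0.071300 / 0.117192 ≈ 0.6084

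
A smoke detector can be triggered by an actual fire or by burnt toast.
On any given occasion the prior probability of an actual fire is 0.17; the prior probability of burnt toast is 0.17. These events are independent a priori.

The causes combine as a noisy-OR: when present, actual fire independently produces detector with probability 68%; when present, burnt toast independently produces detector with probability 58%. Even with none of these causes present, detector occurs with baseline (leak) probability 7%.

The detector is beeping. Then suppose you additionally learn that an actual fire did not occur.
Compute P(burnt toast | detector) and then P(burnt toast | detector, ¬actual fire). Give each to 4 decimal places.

Under noisy-OR, P(detector | causes) = 1 − (1−0.07)·∏(1−qᵢ) over the active causes.
P(detector) = 0.07*0.83*0.83 + 0.6094*0.83*0.17 + 0.7024*0.17*0.83 + 0.875008*0.17*0.17 = 0.048223 + 0.085986 + 0.099109 + 0.025288 = 0.258606
The burnt toast-present share is 0.085986 + 0.025288 = 0.111274.
P(burnt toast | detector) = 0.111274 / 0.258606 ≈ 0.4303

Now also conditioning on actual fire≠true:
For the numerator, keep only burnt toast=true terms: 0.6094*0.17 = 0.103598
Normalizer over all consistent configurations: 0.07*0.83 + 0.6094*0.17 = 0.161698
Posterior = 0.103598 / 0.161698 ≈ 0.6407
With actual fire excluded, burnt toast must carry more of the explanatory weight for the detector.

P(burnt toast | detector) ≈ 0.4303; P(burnt toast | detector, ¬actual fire) ≈ 0.6407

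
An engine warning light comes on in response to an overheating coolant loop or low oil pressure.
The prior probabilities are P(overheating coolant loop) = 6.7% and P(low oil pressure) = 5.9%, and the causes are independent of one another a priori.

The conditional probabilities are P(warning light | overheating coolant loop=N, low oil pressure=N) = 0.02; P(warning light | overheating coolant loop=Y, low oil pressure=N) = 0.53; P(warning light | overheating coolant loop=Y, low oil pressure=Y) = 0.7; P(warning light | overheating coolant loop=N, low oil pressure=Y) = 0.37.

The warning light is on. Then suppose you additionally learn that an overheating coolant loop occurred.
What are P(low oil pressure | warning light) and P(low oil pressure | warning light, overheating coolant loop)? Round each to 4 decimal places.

P(warning light) = 0.02*0.933*0.941 + 0.37*0.933*0.059 + 0.53*0.067*0.941 + 0.7*0.067*0.059 = 0.017559 + 0.020367 + 0.033415 + 0.002767 = 0.074108
Restricting to configurations with low oil pressure present: 0.020367 + 0.002767 = 0.023134.
P(low oil pressure | warning light) = 0.023134 / 0.074108 ≈ 0.3122

Now also conditioning on overheating coolant loop=true:
P(warning light | overheating coolant loop) = 0.53×0.941 + 0.7×0.059 = 0.498730 + 0.041300 = 0.540030
The low oil pressure-present share is 0.7×0.059 = 0.041300.
P(low oil pressure | warning light, overheating coolant loop) = 0.041300 / 0.540030 ≈ 0.0765
This is intercausal reasoning (explaining away): once overheating coolant loop accounts for the warning light, low oil pressure becomes less likely.

P(low oil pressure | warning light) ≈ 0.3122; P(low oil pressure | warning light, overheating coolant loop) ≈ 0.0765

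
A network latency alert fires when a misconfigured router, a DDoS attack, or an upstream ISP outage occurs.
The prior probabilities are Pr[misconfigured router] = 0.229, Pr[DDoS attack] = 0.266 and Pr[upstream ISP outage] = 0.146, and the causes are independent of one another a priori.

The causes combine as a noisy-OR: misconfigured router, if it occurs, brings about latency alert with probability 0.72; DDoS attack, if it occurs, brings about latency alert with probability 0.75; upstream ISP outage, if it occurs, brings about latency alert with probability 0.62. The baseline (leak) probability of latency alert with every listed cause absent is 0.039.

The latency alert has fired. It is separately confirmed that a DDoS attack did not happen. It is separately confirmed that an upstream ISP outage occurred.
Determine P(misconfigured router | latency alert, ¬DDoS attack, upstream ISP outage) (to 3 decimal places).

P(misconfigured router | latency alert, ¬DDoS attack, upstream ISP outage) ≈ 0.296

Under noisy-OR, P(latency alert | causes) = 1 − (1−0.039)·∏(1−qᵢ) over the active causes.
P(latency alert | ¬DDoS attack, upstream ISP outage) = 0.63482·0.771 + 0.89775·0.229 = 0.489446 + 0.205585 = 0.695031
Restricting to configurations with misconfigured router present: 0.89775·0.229 = 0.205585.
So P(misconfigured router | latency alert, ¬DDoS attack, upstream ISP outage) = 0.205585/0.695031 ≈ 0.296.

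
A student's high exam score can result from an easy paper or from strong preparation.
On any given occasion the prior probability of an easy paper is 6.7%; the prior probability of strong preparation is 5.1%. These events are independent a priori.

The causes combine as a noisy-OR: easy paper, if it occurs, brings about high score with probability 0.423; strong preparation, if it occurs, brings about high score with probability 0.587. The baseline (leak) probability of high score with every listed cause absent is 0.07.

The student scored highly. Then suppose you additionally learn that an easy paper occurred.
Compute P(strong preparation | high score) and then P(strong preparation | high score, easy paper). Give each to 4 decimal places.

Under noisy-OR, P(high score | causes) = 1 − (1−0.07)·∏(1−qᵢ) over the active causes.
P(high score) = 0.07·0.933·0.949 + 0.61591·0.933·0.051 + 0.46339·0.067·0.949 + 0.77838·0.067·0.051 = 0.061979 + 0.029307 + 0.029464 + 0.002660 = 0.123410
Restricting to configurations with strong preparation present: 0.029307 + 0.002660 = 0.031967.
So P(strong preparation | high score) = 0.031967/0.123410 ≈ 0.2590.

With the extra evidence:
P(high score | easy paper) = 0.46339×0.949 + 0.77838×0.051 = 0.439757 + 0.039697 = 0.479454
Restricting to configurations with strong preparation present: 0.77838×0.051 = 0.039697.
Hence the posterior is 0.039697/0.479454 ≈ 0.0828.
— easy paper explains away the evidence for strong preparation.

P(strong preparation | high score) ≈ 0.2590; P(strong preparation | high score, easy paper) ≈ 0.0828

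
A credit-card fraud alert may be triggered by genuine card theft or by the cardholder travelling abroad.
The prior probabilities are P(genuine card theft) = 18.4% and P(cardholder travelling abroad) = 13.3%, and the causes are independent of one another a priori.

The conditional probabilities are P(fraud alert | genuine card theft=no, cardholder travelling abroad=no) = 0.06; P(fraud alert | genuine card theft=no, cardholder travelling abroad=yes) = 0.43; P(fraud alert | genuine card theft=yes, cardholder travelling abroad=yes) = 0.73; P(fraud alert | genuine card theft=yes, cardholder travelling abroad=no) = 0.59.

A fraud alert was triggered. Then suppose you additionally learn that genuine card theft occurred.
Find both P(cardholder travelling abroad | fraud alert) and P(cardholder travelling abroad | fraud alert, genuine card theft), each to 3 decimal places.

For the numerator, keep only cardholder travelling abroad=true terms: 0.046667 + 0.017865 = 0.064532
Normalizer over all consistent configurations: 0.06×0.816×0.867 + 0.43×0.816×0.133 + 0.59×0.184×0.867 + 0.73×0.184×0.133 = 0.201102
Posterior = 0.064532 / 0.201102 ≈ 0.321

Now condition on the additional information:
P(fraud alert | genuine card theft) = 0.59·0.867 + 0.73·0.133 = 0.511530 + 0.097090 = 0.608620
The cardholder travelling abroad-present share is 0.73·0.133 = 0.097090.
Hence the posterior is 0.097090/0.608620 ≈ 0.160.

P(cardholder travelling abroad | fraud alert) ≈ 0.321; P(cardholder travelling abroad | fraud alert, genuine card theft) ≈ 0.160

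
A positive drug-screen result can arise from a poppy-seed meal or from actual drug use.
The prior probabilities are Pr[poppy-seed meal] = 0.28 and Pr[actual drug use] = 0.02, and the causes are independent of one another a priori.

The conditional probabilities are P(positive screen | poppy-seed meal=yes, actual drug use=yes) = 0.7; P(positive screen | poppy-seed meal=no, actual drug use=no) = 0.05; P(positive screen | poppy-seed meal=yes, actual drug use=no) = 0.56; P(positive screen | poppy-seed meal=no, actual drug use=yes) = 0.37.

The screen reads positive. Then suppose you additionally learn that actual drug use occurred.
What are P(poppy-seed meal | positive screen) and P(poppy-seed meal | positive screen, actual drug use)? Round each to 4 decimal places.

P(poppy-seed meal | positive screen) ≈ 0.7951; P(poppy-seed meal | positive screen, actual drug use) ≈ 0.4239

Sum P(positive screen|·) weighted by the priors over the 4 (poppy-seed meal, actual drug use) configurations:
  P(positive screen) = 0.05·0.72·0.98 + 0.37·0.72·0.02 + 0.56·0.28·0.98 + 0.7·0.28·0.02
        = 0.035280 + 0.005328 + 0.153664 + 0.003920 = 0.198192
Configurations with poppy-seed meal contribute 0.157584, so
  P(poppy-seed meal | positive screen) = 0.157584 / 0.198192 ≈ 0.7951

With the extra evidence:
P(positive screen | actual drug use) = 0.37×0.72 + 0.7×0.28 = 0.266400 + 0.196000 = 0.462400
Restricting to configurations with poppy-seed meal present: 0.7×0.28 = 0.196000.
P(poppy-seed meal | positive screen, actual drug use) = 0.196000 / 0.462400 ≈ 0.4239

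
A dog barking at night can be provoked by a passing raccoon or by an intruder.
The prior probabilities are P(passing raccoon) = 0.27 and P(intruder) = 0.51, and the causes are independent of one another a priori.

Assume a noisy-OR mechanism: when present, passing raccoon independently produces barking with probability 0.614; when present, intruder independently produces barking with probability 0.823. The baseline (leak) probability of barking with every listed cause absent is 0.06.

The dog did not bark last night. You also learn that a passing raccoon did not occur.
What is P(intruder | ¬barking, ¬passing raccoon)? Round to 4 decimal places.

P(intruder | ¬barking, ¬passing raccoon) ≈ 0.1556

Under noisy-OR, P(barking | causes) = 1 − (1−0.06)·∏(1−qᵢ) over the active causes.
Enumerate both values of intruder and weight by the priors:
  P(¬barking | ¬passing raccoon) = 0.94*0.49 + 0.16638*0.51
        = 0.460600 + 0.084854 = 0.545454
The terms with intruder present sum to 0.084854, so
  P(intruder | ¬barking, ¬passing raccoon) = 0.084854 / 0.545454 ≈ 0.1556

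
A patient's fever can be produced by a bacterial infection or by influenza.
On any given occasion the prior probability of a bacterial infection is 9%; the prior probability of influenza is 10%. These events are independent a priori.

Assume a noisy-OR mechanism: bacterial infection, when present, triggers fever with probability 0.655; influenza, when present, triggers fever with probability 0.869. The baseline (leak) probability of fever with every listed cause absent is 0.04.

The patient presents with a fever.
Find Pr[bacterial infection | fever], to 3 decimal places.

Pr[bacterial infection | fever] ≈ 0.359

Under noisy-OR, P(fever | causes) = 1 − (1−0.04)·∏(1−qᵢ) over the active causes.
For the numerator, keep only bacterial infection=true terms: 0.054173 + 0.008610 = 0.062783
The normalizing constant is 0.04·0.91·0.9 + 0.87424·0.91·0.1 + 0.6688·0.09·0.9 + 0.956613·0.09·0.1 = 0.175099
Posterior = 0.062783 / 0.175099 ≈ 0.359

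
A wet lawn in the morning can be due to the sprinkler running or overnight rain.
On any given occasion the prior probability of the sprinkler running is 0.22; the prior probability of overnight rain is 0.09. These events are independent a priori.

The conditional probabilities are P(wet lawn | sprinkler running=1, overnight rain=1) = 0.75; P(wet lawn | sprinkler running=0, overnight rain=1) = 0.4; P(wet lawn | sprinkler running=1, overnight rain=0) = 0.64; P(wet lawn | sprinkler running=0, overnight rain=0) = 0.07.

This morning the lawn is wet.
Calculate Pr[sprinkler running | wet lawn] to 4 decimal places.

Pr[sprinkler running | wet lawn] ≈ 0.6477

Numerator (weight on configurations with sprinkler running): 0.128128 + 0.014850 = 0.142978
Denominator P(wet lawn): 0.07·0.78·0.91 + 0.4·0.78·0.09 + 0.64·0.22·0.91 + 0.75·0.22·0.09 = 0.220744
Posterior = 0.142978 / 0.220744 ≈ 0.6477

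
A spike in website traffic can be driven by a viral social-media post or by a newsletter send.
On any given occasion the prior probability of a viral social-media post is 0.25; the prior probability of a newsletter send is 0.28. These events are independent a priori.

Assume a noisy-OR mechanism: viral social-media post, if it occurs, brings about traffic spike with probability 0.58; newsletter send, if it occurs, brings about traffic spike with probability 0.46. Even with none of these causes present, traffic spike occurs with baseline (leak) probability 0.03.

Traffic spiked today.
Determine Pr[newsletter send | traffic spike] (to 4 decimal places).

Under noisy-OR, P(traffic spike | causes) = 1 − (1−0.03)·∏(1−qᵢ) over the active causes.
P(traffic spike) = 0.03*0.75*0.72 + 0.4762*0.75*0.28 + 0.5926*0.25*0.72 + 0.780004*0.25*0.28 = 0.016200 + 0.100002 + 0.106668 + 0.054600 = 0.277470
Of this, 0.154602 comes from 0.100002 + 0.054600 (the newsletter send=true cases).
So P(newsletter send | traffic spike) = 0.154602/0.277470 ≈ 0.5572.

Pr[newsletter send | traffic spike] ≈ 0.5572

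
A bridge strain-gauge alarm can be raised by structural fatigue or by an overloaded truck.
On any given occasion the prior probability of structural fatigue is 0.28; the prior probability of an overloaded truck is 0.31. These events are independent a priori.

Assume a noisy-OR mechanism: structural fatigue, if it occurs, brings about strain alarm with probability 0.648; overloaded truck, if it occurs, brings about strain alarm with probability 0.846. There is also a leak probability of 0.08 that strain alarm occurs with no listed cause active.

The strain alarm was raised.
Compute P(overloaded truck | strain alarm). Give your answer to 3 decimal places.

P(overloaded truck | strain alarm) ≈ 0.617

Under noisy-OR, P(strain alarm | causes) = 1 − (1−0.08)·∏(1−qᵢ) over the active causes.
By total probability over the 4 (structural fatigue, overloaded truck) configurations:
  P(strain alarm) = 0.08*0.72*0.69 + 0.85832*0.72*0.31 + 0.67616*0.28*0.69 + 0.950129*0.28*0.31
        = 0.039744 + 0.191577 + 0.130634 + 0.082471 = 0.444426
Configurations with overloaded truck contribute 0.274048, so
  P(overloaded truck | strain alarm) = 0.274048 / 0.444426 ≈ 0.617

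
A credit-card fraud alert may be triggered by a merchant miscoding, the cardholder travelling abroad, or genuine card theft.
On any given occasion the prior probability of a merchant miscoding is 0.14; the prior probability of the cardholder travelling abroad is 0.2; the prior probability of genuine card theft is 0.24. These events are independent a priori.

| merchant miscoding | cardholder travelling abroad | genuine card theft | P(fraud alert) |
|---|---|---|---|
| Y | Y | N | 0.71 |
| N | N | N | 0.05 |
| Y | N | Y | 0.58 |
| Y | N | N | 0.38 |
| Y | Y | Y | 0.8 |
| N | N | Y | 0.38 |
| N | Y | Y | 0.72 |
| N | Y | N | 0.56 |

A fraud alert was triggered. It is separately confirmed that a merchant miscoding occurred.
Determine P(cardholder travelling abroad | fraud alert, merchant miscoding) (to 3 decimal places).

Weight on cardholder travelling abroad=true, given the evidence: 0.107920 + 0.038400 = 0.146320
The normalizing constant is 0.38*0.8*0.76 + 0.58*0.8*0.24 + 0.71*0.2*0.76 + 0.8*0.2*0.24 = 0.488720
Posterior = 0.146320 / 0.488720 ≈ 0.299

P(cardholder travelling abroad | fraud alert, merchant miscoding) ≈ 0.299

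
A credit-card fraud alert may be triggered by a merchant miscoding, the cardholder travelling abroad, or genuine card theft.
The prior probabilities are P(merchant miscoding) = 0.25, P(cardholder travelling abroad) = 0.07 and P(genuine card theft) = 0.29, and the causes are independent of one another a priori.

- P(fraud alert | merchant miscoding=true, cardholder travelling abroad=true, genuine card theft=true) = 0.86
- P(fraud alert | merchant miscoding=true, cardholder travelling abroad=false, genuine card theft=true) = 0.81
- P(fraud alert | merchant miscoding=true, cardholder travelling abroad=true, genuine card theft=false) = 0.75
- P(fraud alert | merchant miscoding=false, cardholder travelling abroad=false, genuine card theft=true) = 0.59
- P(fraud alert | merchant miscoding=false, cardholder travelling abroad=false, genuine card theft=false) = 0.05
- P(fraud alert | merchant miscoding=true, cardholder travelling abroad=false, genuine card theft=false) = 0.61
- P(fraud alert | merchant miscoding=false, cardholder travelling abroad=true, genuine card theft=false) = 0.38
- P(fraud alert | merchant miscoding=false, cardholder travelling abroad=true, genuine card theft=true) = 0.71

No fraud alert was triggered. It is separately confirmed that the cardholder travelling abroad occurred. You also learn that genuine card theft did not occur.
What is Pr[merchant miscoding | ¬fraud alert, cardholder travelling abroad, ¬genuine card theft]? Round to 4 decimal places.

P(¬fraud alert | cardholder travelling abroad, ¬genuine card theft) = 0.62·0.75 + 0.25·0.25 = 0.465000 + 0.062500 = 0.527500
The merchant miscoding-present share is 0.25·0.25 = 0.062500.
P(merchant miscoding | ¬fraud alert, cardholder travelling abroad, ¬genuine card theft) = 0.062500 / 0.527500 ≈ 0.1185

Pr[merchant miscoding | ¬fraud alert, cardholder travelling abroad, ¬genuine card theft] ≈ 0.1185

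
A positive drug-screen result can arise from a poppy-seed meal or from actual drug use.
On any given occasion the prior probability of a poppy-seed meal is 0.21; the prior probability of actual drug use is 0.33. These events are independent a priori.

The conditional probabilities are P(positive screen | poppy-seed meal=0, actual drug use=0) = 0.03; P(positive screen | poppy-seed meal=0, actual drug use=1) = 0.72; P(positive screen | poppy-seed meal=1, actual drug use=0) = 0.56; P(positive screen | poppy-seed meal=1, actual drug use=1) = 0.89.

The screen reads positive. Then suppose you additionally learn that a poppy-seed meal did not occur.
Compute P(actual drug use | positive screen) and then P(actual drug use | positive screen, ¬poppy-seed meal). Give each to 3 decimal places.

P(actual drug use | positive screen) ≈ 0.725; P(actual drug use | positive screen, ¬poppy-seed meal) ≈ 0.922

P(positive screen) = 0.03×0.79×0.67 + 0.72×0.79×0.33 + 0.56×0.21×0.67 + 0.89×0.21×0.33 = 0.015879 + 0.187704 + 0.078792 + 0.061677 = 0.344052
Restricting to configurations with actual drug use present: 0.187704 + 0.061677 = 0.249381.
So P(actual drug use | positive screen) = 0.249381/0.344052 ≈ 0.725.

Now condition on the additional information:
Numerator (weight on configurations with actual drug use): 0.72×0.33 = 0.237600
The normalizing constant is 0.03×0.67 + 0.72×0.33 = 0.257700
Posterior = 0.237600 / 0.257700 ≈ 0.922
Ruling out poppy-seed meal raises the posterior on actual drug use — the flip side of explaining away.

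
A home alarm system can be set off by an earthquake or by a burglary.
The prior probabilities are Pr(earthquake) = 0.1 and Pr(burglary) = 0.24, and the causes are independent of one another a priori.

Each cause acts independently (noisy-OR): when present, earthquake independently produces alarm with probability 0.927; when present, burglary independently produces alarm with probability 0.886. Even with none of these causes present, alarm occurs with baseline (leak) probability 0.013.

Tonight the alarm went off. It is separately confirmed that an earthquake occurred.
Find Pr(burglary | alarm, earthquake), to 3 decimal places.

Pr(burglary | alarm, earthquake) ≈ 0.252

Under noisy-OR, P(alarm | causes) = 1 − (1−0.013)·∏(1−qᵢ) over the active causes.
For the numerator, keep only burglary=true terms: 0.991786·0.24 = 0.238029
Denominator P(alarm | earthquake): 0.927949·0.76 + 0.991786·0.24 = 0.943270
P(burglary | alarm, earthquake) = 0.238029/0.943270 ≈ 0.252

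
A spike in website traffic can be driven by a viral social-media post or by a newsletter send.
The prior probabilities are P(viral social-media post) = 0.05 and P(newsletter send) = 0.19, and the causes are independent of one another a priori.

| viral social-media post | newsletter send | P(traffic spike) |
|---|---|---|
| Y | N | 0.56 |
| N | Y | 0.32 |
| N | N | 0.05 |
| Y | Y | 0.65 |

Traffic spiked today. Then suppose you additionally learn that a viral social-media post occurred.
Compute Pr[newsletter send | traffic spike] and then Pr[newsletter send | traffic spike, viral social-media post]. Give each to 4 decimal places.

P(traffic spike) = 0.05*0.95*0.81 + 0.32*0.95*0.19 + 0.56*0.05*0.81 + 0.65*0.05*0.19 = 0.038475 + 0.057760 + 0.022680 + 0.006175 = 0.125090
The newsletter send-present share is 0.057760 + 0.006175 = 0.063935.
So P(newsletter send | traffic spike) = 0.063935/0.125090 ≈ 0.5111.

With the extra evidence:
Enumerate both values of newsletter send and weight by the priors:
  P(traffic spike | viral social-media post) = 0.56·0.81 + 0.65·0.19
        = 0.453600 + 0.123500 = 0.577100
Configurations with newsletter send contribute 0.123500, so
  P(newsletter send | traffic spike, viral social-media post) = 0.123500 / 0.577100 ≈ 0.2140

Pr[newsletter send | traffic spike] ≈ 0.5111; Pr[newsletter send | traffic spike, viral social-media post] ≈ 0.2140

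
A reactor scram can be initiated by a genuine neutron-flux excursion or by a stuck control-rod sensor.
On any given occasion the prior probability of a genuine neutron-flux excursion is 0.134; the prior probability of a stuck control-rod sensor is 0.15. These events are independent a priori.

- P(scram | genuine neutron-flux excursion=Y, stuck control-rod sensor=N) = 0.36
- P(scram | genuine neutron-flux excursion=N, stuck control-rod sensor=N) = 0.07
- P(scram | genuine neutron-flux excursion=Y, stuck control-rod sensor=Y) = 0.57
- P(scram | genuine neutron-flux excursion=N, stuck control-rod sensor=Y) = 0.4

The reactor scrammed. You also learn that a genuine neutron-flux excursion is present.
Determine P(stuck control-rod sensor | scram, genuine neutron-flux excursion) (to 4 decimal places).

P(scram | genuine neutron-flux excursion) = 0.36*0.85 + 0.57*0.15 = 0.306000 + 0.085500 = 0.391500
Of this, 0.085500 comes from 0.57*0.15 (the stuck control-rod sensor=true cases).
Hence the posterior is 0.085500/0.391500 ≈ 0.2184.

P(stuck control-rod sensor | scram, genuine neutron-flux excursion) ≈ 0.2184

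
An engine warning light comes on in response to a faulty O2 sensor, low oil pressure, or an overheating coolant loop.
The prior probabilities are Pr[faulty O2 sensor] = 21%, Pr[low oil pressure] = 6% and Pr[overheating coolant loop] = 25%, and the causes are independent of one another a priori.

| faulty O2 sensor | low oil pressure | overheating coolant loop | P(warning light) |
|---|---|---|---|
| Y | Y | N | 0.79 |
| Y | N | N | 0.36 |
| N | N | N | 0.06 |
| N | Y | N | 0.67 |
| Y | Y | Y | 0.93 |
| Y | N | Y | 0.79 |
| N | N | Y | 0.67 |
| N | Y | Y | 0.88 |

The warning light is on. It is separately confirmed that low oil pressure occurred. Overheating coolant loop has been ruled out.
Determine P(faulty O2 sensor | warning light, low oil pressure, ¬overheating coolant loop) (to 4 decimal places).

Sum P(warning light|·) weighted by the priors over both values of faulty O2 sensor:
  P(warning light | low oil pressure, ¬overheating coolant loop) = 0.67*0.79 + 0.79*0.21
        = 0.529300 + 0.165900 = 0.695200
Keeping only the faulty O2 sensor-present terms gives 0.165900, so
  P(faulty O2 sensor | warning light, low oil pressure, ¬overheating coolant loop) = 0.165900 / 0.695200 ≈ 0.2386

P(faulty O2 sensor | warning light, low oil pressure, ¬overheating coolant loop) ≈ 0.2386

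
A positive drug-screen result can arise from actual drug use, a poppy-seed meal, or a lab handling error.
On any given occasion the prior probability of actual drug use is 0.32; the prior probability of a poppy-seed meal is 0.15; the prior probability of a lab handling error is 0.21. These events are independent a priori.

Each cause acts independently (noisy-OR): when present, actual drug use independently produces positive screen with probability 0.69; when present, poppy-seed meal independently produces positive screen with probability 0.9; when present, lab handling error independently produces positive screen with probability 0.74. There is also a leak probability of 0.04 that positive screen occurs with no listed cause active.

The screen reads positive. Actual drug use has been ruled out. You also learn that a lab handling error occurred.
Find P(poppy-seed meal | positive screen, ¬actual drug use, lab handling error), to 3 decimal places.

P(poppy-seed meal | positive screen, ¬actual drug use, lab handling error) ≈ 0.187

Under noisy-OR, P(positive screen | causes) = 1 − (1−0.04)·∏(1−qᵢ) over the active causes.
P(positive screen | ¬actual drug use, lab handling error) = 0.7504*0.85 + 0.97504*0.15 = 0.637840 + 0.146256 = 0.784096
The poppy-seed meal-present share is 0.97504*0.15 = 0.146256.
Hence the posterior is 0.146256/0.784096 ≈ 0.187.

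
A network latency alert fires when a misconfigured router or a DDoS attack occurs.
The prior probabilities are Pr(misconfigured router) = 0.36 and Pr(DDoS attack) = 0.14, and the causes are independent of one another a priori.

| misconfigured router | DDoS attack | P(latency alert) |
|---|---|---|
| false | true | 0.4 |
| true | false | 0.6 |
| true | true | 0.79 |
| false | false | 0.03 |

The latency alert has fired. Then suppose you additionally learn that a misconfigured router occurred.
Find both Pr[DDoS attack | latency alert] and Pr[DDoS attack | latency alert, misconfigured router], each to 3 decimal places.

Pr[DDoS attack | latency alert] ≈ 0.272; Pr[DDoS attack | latency alert, misconfigured router] ≈ 0.177

Enumerate the 4 (misconfigured router, DDoS attack) configurations and weight by the priors:
  P(latency alert) = 0.03·0.64·0.86 + 0.4·0.64·0.14 + 0.6·0.36·0.86 + 0.79·0.36·0.14
        = 0.016512 + 0.035840 + 0.185760 + 0.039816 = 0.277928
The terms with DDoS attack present sum to 0.075656, so
  P(DDoS attack | latency alert) = 0.075656 / 0.277928 ≈ 0.272

With the extra evidence:
P(latency alert | misconfigured router) = 0.6×0.86 + 0.79×0.14 = 0.516000 + 0.110600 = 0.626600
The DDoS attack-present share is 0.79×0.14 = 0.110600.
P(DDoS attack | latency alert, misconfigured router) = 0.110600 / 0.626600 ≈ 0.177
The drop from 0.272 to 0.177 is the explaining-away (discounting) effect.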